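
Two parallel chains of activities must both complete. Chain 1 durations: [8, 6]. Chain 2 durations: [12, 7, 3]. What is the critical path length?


Path A total = 8 + 6 = 14
Path B total = 12 + 7 + 3 = 22
Critical path = longest path = max(14, 22) = 22

22


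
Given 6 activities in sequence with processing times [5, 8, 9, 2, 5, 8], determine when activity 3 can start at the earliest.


Activity 3 starts after activities 1 through 2 complete.
Predecessor durations: [5, 8]
ES = 5 + 8 = 13

13


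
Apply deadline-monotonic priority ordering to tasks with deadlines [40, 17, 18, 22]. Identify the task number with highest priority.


Sort tasks by relative deadline (ascending):
  Task 2: deadline = 17
  Task 3: deadline = 18
  Task 4: deadline = 22
  Task 1: deadline = 40
Priority order (highest first): [2, 3, 4, 1]
Highest priority task = 2

2


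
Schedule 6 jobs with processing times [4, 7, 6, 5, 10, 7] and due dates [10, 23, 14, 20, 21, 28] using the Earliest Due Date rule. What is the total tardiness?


Sort by due date (EDD order): [(4, 10), (6, 14), (5, 20), (10, 21), (7, 23), (7, 28)]
Compute completion times and tardiness:
  Job 1: p=4, d=10, C=4, tardiness=max(0,4-10)=0
  Job 2: p=6, d=14, C=10, tardiness=max(0,10-14)=0
  Job 3: p=5, d=20, C=15, tardiness=max(0,15-20)=0
  Job 4: p=10, d=21, C=25, tardiness=max(0,25-21)=4
  Job 5: p=7, d=23, C=32, tardiness=max(0,32-23)=9
  Job 6: p=7, d=28, C=39, tardiness=max(0,39-28)=11
Total tardiness = 24

24


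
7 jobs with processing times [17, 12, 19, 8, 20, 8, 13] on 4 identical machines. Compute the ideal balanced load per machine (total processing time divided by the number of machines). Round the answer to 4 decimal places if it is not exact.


Total processing time = 17 + 12 + 19 + 8 + 20 + 8 + 13 = 97
Number of machines = 4
Ideal balanced load = 97 / 4 = 24.25

24.25


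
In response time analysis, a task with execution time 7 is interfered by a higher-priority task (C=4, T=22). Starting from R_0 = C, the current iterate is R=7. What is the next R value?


R_next = C + ceil(R_prev / T_hp) * C_hp
ceil(7 / 22) = ceil(0.3182) = 1
Interference = 1 * 4 = 4
R_next = 7 + 4 = 11

11


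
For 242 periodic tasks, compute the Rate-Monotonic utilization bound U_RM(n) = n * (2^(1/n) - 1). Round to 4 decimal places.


Compute 2^(1/242) = 1.0028683504
Subtract 1: 1.0028683504 - 1 = 0.0028683504
Multiply by n: 242 * 0.0028683504 = 0.6941407968
Round to 4 dp: 0.6941

0.6941


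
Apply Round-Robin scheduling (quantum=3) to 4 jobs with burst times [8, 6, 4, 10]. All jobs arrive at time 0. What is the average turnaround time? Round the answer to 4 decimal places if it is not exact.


Time quantum = 3
Execution trace:
  J1 runs 3 units, time = 3
  J2 runs 3 units, time = 6
  J3 runs 3 units, time = 9
  J4 runs 3 units, time = 12
  J1 runs 3 units, time = 15
  J2 runs 3 units, time = 18
  J3 runs 1 units, time = 19
  J4 runs 3 units, time = 22
  J1 runs 2 units, time = 24
  J4 runs 3 units, time = 27
  J4 runs 1 units, time = 28
Finish times: [24, 18, 19, 28]
Average turnaround = 89/4 = 22.25

22.25


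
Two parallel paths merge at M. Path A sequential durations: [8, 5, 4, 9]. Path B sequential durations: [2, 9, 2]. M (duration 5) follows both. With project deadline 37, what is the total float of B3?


Forward pass: ES(B3) = sum of predecessors on chain B = 11
EF = ES + duration = 11 + 2 = 13
Backward pass: LF(M) = deadline = 37; LS(M) = 37 - 5 = 32
LF(B3) = LS(M) - sum(successors on chain B) = 32 - 0 = 32
LS = LF - duration = 32 - 2 = 30
Total float = LS - ES = 30 - 11 = 19

19


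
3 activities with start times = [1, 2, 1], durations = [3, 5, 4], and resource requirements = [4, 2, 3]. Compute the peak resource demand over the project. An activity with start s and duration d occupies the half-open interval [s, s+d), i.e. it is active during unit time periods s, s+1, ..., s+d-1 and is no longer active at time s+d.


Each activity i is active on [start_i, start_i + duration_i).
Compute total resource usage per time slot:
  t=0: active resources = [], total = 0
  t=1: active resources = [4, 3], total = 7
  t=2: active resources = [4, 2, 3], total = 9
  t=3: active resources = [4, 2, 3], total = 9
  t=4: active resources = [2, 3], total = 5
  t=5: active resources = [2], total = 2
  t=6: active resources = [2], total = 2
Peak resource demand = 9

9


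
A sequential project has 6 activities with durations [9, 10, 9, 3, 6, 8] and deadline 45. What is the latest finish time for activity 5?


LF(activity 5) = deadline - sum of successor durations
Successors: activities 6 through 6 with durations [8]
Sum of successor durations = 8
LF = 45 - 8 = 37

37


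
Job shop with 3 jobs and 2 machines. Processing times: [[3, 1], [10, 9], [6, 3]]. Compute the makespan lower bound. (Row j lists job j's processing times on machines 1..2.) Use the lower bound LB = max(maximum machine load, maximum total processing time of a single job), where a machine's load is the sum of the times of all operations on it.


Machine loads:
  Machine 1: 3 + 10 + 6 = 19
  Machine 2: 1 + 9 + 3 = 13
Max machine load = 19
Job totals:
  Job 1: 4
  Job 2: 19
  Job 3: 9
Max job total = 19
Lower bound = max(19, 19) = 19

19


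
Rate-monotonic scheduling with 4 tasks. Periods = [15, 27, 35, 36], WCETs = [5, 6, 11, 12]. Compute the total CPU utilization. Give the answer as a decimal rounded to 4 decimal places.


Compute individual utilizations (exact fractions):
  Task 1: C/T = 5/15 = 1/3 (approx. 0.3333)
  Task 2: C/T = 6/27 = 2/9 (approx. 0.2222)
  Task 3: C/T = 11/35 (approx. 0.3143)
  Task 4: C/T = 12/36 = 1/3 (approx. 0.3333)
Total utilization U = 1/3 + 2/9 + 11/35 + 1/3 = 379/315
Rounded to 4 decimal places: U = 1.2032
RM (Liu & Layland) bound for 4 tasks = 0.756828; compare with U = 379/315 (approx. 1.203175)
U > 1, so the task set is not schedulable (processor overloaded).

1.2032


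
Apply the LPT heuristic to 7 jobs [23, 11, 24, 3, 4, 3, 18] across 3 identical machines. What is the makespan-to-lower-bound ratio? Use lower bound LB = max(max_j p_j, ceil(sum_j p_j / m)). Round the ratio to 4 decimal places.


LPT order: [24, 23, 18, 11, 4, 3, 3]
Machine loads after assignment: [30, 27, 29]
LPT makespan = 30
Lower bound = max(max_job, ceil(total/3)) = max(24, 29) = 29
Ratio = 30 / 29 = 1.0345

1.0345


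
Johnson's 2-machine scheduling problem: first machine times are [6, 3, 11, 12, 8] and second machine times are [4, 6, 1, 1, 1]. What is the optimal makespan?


Apply Johnson's rule:
  Group 1 (a <= b): [(2, 3, 6)]
  Group 2 (a > b): [(1, 6, 4), (3, 11, 1), (4, 12, 1), (5, 8, 1)]
Optimal job order: [2, 1, 3, 4, 5]
Schedule:
  Job 2: M1 done at 3, M2 done at 9
  Job 1: M1 done at 9, M2 done at 13
  Job 3: M1 done at 20, M2 done at 21
  Job 4: M1 done at 32, M2 done at 33
  Job 5: M1 done at 40, M2 done at 41
Makespan = 41

41


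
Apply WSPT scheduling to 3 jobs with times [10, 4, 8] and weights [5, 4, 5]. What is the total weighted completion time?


Compute p/w ratios and sort ascending (WSPT): [(4, 4), (8, 5), (10, 5)]
Compute weighted completion times:
  Job (p=4,w=4): C=4, w*C=4*4=16
  Job (p=8,w=5): C=12, w*C=5*12=60
  Job (p=10,w=5): C=22, w*C=5*22=110
Total weighted completion time = 186

186


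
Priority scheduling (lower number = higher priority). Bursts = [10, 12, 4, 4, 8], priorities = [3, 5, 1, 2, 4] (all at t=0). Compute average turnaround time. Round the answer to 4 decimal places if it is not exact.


Sort by priority (ascending = highest first):
Order: [(1, 4), (2, 4), (3, 10), (4, 8), (5, 12)]
Completion times:
  Priority 1, burst=4, C=4
  Priority 2, burst=4, C=8
  Priority 3, burst=10, C=18
  Priority 4, burst=8, C=26
  Priority 5, burst=12, C=38
Average turnaround = 94/5 = 18.8

18.8


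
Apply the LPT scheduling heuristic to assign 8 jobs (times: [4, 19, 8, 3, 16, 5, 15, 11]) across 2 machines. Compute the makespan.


Sort jobs in decreasing order (LPT): [19, 16, 15, 11, 8, 5, 4, 3]
Assign each job to the least loaded machine:
  Machine 1: jobs [19, 11, 8, 3], load = 41
  Machine 2: jobs [16, 15, 5, 4], load = 40
Makespan = max load = 41

41


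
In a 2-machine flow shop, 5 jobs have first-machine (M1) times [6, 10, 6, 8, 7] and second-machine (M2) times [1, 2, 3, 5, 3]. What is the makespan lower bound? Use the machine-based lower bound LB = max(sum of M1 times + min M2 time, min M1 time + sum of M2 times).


LB1 = sum(M1 times) + min(M2 times) = 37 + 1 = 38
LB2 = min(M1 times) + sum(M2 times) = 6 + 14 = 20
Lower bound = max(LB1, LB2) = max(38, 20) = 38

38


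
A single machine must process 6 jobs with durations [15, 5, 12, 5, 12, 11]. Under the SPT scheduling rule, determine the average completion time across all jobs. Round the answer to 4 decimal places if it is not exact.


Sort jobs by processing time (SPT order): [5, 5, 11, 12, 12, 15]
Compute completion times sequentially:
  Job 1: processing = 5, completes at 5
  Job 2: processing = 5, completes at 10
  Job 3: processing = 11, completes at 21
  Job 4: processing = 12, completes at 33
  Job 5: processing = 12, completes at 45
  Job 6: processing = 15, completes at 60
Sum of completion times = 174
Average completion time = 174/6 = 29.0

29.0


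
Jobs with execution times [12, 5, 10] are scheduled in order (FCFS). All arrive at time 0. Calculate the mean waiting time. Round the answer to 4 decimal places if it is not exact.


FCFS order (as given): [12, 5, 10]
Waiting times:
  Job 1: wait = 0
  Job 2: wait = 12
  Job 3: wait = 17
Sum of waiting times = 29
Average waiting time = 29/3 = 9.6667

9.6667


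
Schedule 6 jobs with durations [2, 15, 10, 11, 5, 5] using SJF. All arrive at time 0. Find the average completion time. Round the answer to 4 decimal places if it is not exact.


SJF order (ascending): [2, 5, 5, 10, 11, 15]
Completion times:
  Job 1: burst=2, C=2
  Job 2: burst=5, C=7
  Job 3: burst=5, C=12
  Job 4: burst=10, C=22
  Job 5: burst=11, C=33
  Job 6: burst=15, C=48
Average completion = 124/6 = 20.6667

20.6667


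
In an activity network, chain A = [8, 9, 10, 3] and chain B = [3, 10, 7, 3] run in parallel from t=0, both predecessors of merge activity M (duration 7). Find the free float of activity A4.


ES(A4) = sum of predecessors on chain A = 27
EF(A4) = ES + duration = 27 + 3 = 30
Successor of A4 is M. ES(M) = max(sum(A), sum(B)) = max(30, 23) = 30
Free float = ES(successor) - EF(current) = 30 - 30 = 0

0


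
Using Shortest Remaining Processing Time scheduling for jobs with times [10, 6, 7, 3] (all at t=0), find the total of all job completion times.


Since all jobs arrive at t=0, SRPT equals SPT ordering.
SPT order: [3, 6, 7, 10]
Completion times:
  Job 1: p=3, C=3
  Job 2: p=6, C=9
  Job 3: p=7, C=16
  Job 4: p=10, C=26
Total completion time = 3 + 9 + 16 + 26 = 54

54


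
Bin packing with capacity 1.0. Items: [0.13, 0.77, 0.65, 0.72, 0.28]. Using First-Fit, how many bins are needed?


Place items sequentially using First-Fit:
  Item 0.13 -> new Bin 1
  Item 0.77 -> Bin 1 (now 0.9)
  Item 0.65 -> new Bin 2
  Item 0.72 -> new Bin 3
  Item 0.28 -> Bin 2 (now 0.93)
Total bins used = 3

3


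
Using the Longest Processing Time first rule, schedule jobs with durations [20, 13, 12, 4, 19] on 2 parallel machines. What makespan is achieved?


Sort jobs in decreasing order (LPT): [20, 19, 13, 12, 4]
Assign each job to the least loaded machine:
  Machine 1: jobs [20, 12, 4], load = 36
  Machine 2: jobs [19, 13], load = 32
Makespan = max load = 36

36


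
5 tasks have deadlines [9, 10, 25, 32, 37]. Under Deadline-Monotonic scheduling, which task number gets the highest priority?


Sort tasks by relative deadline (ascending):
  Task 1: deadline = 9
  Task 2: deadline = 10
  Task 3: deadline = 25
  Task 4: deadline = 32
  Task 5: deadline = 37
Priority order (highest first): [1, 2, 3, 4, 5]
Highest priority task = 1

1


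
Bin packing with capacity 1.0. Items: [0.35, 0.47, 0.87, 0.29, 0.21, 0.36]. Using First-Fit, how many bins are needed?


Place items sequentially using First-Fit:
  Item 0.35 -> new Bin 1
  Item 0.47 -> Bin 1 (now 0.82)
  Item 0.87 -> new Bin 2
  Item 0.29 -> new Bin 3
  Item 0.21 -> Bin 3 (now 0.5)
  Item 0.36 -> Bin 3 (now 0.86)
Total bins used = 3

3


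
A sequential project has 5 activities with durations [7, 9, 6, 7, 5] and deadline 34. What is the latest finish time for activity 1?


LF(activity 1) = deadline - sum of successor durations
Successors: activities 2 through 5 with durations [9, 6, 7, 5]
Sum of successor durations = 27
LF = 34 - 27 = 7

7


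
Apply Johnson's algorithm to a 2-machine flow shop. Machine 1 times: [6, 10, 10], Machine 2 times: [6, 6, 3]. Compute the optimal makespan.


Apply Johnson's rule:
  Group 1 (a <= b): [(1, 6, 6)]
  Group 2 (a > b): [(2, 10, 6), (3, 10, 3)]
Optimal job order: [1, 2, 3]
Schedule:
  Job 1: M1 done at 6, M2 done at 12
  Job 2: M1 done at 16, M2 done at 22
  Job 3: M1 done at 26, M2 done at 29
Makespan = 29

29


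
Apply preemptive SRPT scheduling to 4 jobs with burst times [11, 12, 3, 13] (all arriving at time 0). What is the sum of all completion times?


Since all jobs arrive at t=0, SRPT equals SPT ordering.
SPT order: [3, 11, 12, 13]
Completion times:
  Job 1: p=3, C=3
  Job 2: p=11, C=14
  Job 3: p=12, C=26
  Job 4: p=13, C=39
Total completion time = 3 + 14 + 26 + 39 = 82

82


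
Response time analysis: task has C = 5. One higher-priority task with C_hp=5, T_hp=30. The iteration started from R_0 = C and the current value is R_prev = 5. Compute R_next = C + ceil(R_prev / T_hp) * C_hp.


R_next = C + ceil(R_prev / T_hp) * C_hp
ceil(5 / 30) = ceil(0.1667) = 1
Interference = 1 * 5 = 5
R_next = 5 + 5 = 10

10


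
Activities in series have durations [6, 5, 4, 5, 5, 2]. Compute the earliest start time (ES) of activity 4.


Activity 4 starts after activities 1 through 3 complete.
Predecessor durations: [6, 5, 4]
ES = 6 + 5 + 4 = 15

15


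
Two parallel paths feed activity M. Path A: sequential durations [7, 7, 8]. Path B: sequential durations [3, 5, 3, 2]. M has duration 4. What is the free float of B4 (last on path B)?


ES(B4) = sum of predecessors on chain B = 11
EF(B4) = ES + duration = 11 + 2 = 13
Successor of B4 is M. ES(M) = max(sum(A), sum(B)) = max(22, 13) = 22
Free float = ES(successor) - EF(current) = 22 - 13 = 9

9


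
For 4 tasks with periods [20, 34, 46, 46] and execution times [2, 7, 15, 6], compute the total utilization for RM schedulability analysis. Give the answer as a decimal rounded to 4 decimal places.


Compute individual utilizations (exact fractions):
  Task 1: C/T = 2/20 = 1/10 (approx. 0.1)
  Task 2: C/T = 7/34 (approx. 0.2059)
  Task 3: C/T = 15/46 (approx. 0.3261)
  Task 4: C/T = 6/46 = 3/23 (approx. 0.1304)
Total utilization U = 1/10 + 7/34 + 15/46 + 3/23 = 2981/3910
Rounded to 4 decimal places: U = 0.7624
RM (Liu & Layland) bound for 4 tasks = 0.756828; compare with U = 2981/3910 (approx. 0.762404)
bound < U <= 1, so the RM sufficient condition is not met (inconclusive; an exact test such as response-time analysis is needed).

0.7624


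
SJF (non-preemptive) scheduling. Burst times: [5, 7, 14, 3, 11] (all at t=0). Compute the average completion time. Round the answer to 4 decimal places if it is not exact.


SJF order (ascending): [3, 5, 7, 11, 14]
Completion times:
  Job 1: burst=3, C=3
  Job 2: burst=5, C=8
  Job 3: burst=7, C=15
  Job 4: burst=11, C=26
  Job 5: burst=14, C=40
Average completion = 92/5 = 18.4

18.4


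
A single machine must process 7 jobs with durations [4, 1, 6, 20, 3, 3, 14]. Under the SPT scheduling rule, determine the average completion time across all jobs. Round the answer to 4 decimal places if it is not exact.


Sort jobs by processing time (SPT order): [1, 3, 3, 4, 6, 14, 20]
Compute completion times sequentially:
  Job 1: processing = 1, completes at 1
  Job 2: processing = 3, completes at 4
  Job 3: processing = 3, completes at 7
  Job 4: processing = 4, completes at 11
  Job 5: processing = 6, completes at 17
  Job 6: processing = 14, completes at 31
  Job 7: processing = 20, completes at 51
Sum of completion times = 122
Average completion time = 122/7 = 17.4286

17.4286


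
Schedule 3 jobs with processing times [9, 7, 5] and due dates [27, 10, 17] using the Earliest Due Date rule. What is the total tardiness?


Sort by due date (EDD order): [(7, 10), (5, 17), (9, 27)]
Compute completion times and tardiness:
  Job 1: p=7, d=10, C=7, tardiness=max(0,7-10)=0
  Job 2: p=5, d=17, C=12, tardiness=max(0,12-17)=0
  Job 3: p=9, d=27, C=21, tardiness=max(0,21-27)=0
Total tardiness = 0

0


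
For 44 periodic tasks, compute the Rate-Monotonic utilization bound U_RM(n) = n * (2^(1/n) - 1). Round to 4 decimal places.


Compute 2^(1/44) = 1.0158780831
Subtract 1: 1.0158780831 - 1 = 0.0158780831
Multiply by n: 44 * 0.0158780831 = 0.6986356564
Round to 4 dp: 0.6986

0.6986


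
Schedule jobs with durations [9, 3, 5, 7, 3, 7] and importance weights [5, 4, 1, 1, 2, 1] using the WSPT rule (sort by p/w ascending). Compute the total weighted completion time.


Compute p/w ratios and sort ascending (WSPT): [(3, 4), (3, 2), (9, 5), (5, 1), (7, 1), (7, 1)]
Compute weighted completion times:
  Job (p=3,w=4): C=3, w*C=4*3=12
  Job (p=3,w=2): C=6, w*C=2*6=12
  Job (p=9,w=5): C=15, w*C=5*15=75
  Job (p=5,w=1): C=20, w*C=1*20=20
  Job (p=7,w=1): C=27, w*C=1*27=27
  Job (p=7,w=1): C=34, w*C=1*34=34
Total weighted completion time = 180

180


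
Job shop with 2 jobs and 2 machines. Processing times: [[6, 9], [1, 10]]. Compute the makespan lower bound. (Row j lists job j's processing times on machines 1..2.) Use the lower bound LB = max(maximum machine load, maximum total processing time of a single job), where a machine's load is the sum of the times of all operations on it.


Machine loads:
  Machine 1: 6 + 1 = 7
  Machine 2: 9 + 10 = 19
Max machine load = 19
Job totals:
  Job 1: 15
  Job 2: 11
Max job total = 15
Lower bound = max(19, 15) = 19

19


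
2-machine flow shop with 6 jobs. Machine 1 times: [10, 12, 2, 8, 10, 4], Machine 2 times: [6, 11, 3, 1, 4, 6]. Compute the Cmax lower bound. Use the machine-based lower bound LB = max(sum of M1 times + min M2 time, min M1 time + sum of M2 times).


LB1 = sum(M1 times) + min(M2 times) = 46 + 1 = 47
LB2 = min(M1 times) + sum(M2 times) = 2 + 31 = 33
Lower bound = max(LB1, LB2) = max(47, 33) = 47

47


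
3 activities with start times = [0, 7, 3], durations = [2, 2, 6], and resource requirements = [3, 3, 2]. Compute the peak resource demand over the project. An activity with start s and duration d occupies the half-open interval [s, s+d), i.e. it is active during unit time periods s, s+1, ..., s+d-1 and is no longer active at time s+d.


Each activity i is active on [start_i, start_i + duration_i).
Compute total resource usage per time slot:
  t=0: active resources = [3], total = 3
  t=1: active resources = [3], total = 3
  t=2: active resources = [], total = 0
  t=3: active resources = [2], total = 2
  t=4: active resources = [2], total = 2
  t=5: active resources = [2], total = 2
  t=6: active resources = [2], total = 2
  t=7: active resources = [3, 2], total = 5
  t=8: active resources = [3, 2], total = 5
Peak resource demand = 5

5


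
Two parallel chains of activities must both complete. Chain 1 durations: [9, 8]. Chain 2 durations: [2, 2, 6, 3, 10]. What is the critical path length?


Path A total = 9 + 8 = 17
Path B total = 2 + 2 + 6 + 3 + 10 = 23
Critical path = longest path = max(17, 23) = 23

23


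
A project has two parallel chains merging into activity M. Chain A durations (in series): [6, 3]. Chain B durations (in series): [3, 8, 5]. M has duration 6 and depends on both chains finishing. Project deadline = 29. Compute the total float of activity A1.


Forward pass: ES(A1) = sum of predecessors on chain A = 0
EF = ES + duration = 0 + 6 = 6
Backward pass: LF(M) = deadline = 29; LS(M) = 29 - 6 = 23
LF(A1) = LS(M) - sum(successors on chain A) = 23 - 3 = 20
LS = LF - duration = 20 - 6 = 14
Total float = LS - ES = 14 - 0 = 14

14


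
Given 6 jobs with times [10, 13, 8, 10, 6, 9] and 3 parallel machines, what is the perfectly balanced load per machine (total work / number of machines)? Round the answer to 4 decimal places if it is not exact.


Total processing time = 10 + 13 + 8 + 10 + 6 + 9 = 56
Number of machines = 3
Ideal balanced load = 56 / 3 = 18.6667

18.6667


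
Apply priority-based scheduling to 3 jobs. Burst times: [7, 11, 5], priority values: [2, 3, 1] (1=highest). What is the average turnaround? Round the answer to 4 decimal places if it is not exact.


Sort by priority (ascending = highest first):
Order: [(1, 5), (2, 7), (3, 11)]
Completion times:
  Priority 1, burst=5, C=5
  Priority 2, burst=7, C=12
  Priority 3, burst=11, C=23
Average turnaround = 40/3 = 13.3333

13.3333


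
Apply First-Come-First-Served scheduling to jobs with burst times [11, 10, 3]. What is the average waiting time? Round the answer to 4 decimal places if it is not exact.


FCFS order (as given): [11, 10, 3]
Waiting times:
  Job 1: wait = 0
  Job 2: wait = 11
  Job 3: wait = 21
Sum of waiting times = 32
Average waiting time = 32/3 = 10.6667

10.6667


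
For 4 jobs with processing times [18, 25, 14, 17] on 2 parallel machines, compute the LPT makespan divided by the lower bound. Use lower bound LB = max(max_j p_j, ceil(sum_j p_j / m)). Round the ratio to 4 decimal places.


LPT order: [25, 18, 17, 14]
Machine loads after assignment: [39, 35]
LPT makespan = 39
Lower bound = max(max_job, ceil(total/2)) = max(25, 37) = 37
Ratio = 39 / 37 = 1.0541

1.0541


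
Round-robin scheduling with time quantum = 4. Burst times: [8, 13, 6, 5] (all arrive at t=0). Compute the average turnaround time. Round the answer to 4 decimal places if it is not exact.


Time quantum = 4
Execution trace:
  J1 runs 4 units, time = 4
  J2 runs 4 units, time = 8
  J3 runs 4 units, time = 12
  J4 runs 4 units, time = 16
  J1 runs 4 units, time = 20
  J2 runs 4 units, time = 24
  J3 runs 2 units, time = 26
  J4 runs 1 units, time = 27
  J2 runs 4 units, time = 31
  J2 runs 1 units, time = 32
Finish times: [20, 32, 26, 27]
Average turnaround = 105/4 = 26.25

26.25


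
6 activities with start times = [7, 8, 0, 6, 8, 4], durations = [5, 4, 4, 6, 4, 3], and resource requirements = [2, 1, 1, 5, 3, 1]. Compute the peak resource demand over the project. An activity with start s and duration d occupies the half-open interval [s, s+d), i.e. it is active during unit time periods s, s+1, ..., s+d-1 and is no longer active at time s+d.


Each activity i is active on [start_i, start_i + duration_i).
Compute total resource usage per time slot:
  t=0: active resources = [1], total = 1
  t=1: active resources = [1], total = 1
  t=2: active resources = [1], total = 1
  t=3: active resources = [1], total = 1
  t=4: active resources = [1], total = 1
  t=5: active resources = [1], total = 1
  t=6: active resources = [5, 1], total = 6
  t=7: active resources = [2, 5], total = 7
  t=8: active resources = [2, 1, 5, 3], total = 11
  t=9: active resources = [2, 1, 5, 3], total = 11
  t=10: active resources = [2, 1, 5, 3], total = 11
  t=11: active resources = [2, 1, 5, 3], total = 11
Peak resource demand = 11

11


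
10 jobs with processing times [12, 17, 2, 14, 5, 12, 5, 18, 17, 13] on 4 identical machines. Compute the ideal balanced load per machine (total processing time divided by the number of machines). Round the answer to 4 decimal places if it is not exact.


Total processing time = 12 + 17 + 2 + 14 + 5 + 12 + 5 + 18 + 17 + 13 = 115
Number of machines = 4
Ideal balanced load = 115 / 4 = 28.75

28.75


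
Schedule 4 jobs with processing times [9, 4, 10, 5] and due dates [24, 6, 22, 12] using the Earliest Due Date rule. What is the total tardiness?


Sort by due date (EDD order): [(4, 6), (5, 12), (10, 22), (9, 24)]
Compute completion times and tardiness:
  Job 1: p=4, d=6, C=4, tardiness=max(0,4-6)=0
  Job 2: p=5, d=12, C=9, tardiness=max(0,9-12)=0
  Job 3: p=10, d=22, C=19, tardiness=max(0,19-22)=0
  Job 4: p=9, d=24, C=28, tardiness=max(0,28-24)=4
Total tardiness = 4

4


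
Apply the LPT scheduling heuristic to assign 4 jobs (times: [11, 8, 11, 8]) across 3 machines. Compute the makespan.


Sort jobs in decreasing order (LPT): [11, 11, 8, 8]
Assign each job to the least loaded machine:
  Machine 1: jobs [11], load = 11
  Machine 2: jobs [11], load = 11
  Machine 3: jobs [8, 8], load = 16
Makespan = max load = 16

16


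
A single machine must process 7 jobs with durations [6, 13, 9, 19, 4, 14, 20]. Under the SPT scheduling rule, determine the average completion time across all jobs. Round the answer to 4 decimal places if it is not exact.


Sort jobs by processing time (SPT order): [4, 6, 9, 13, 14, 19, 20]
Compute completion times sequentially:
  Job 1: processing = 4, completes at 4
  Job 2: processing = 6, completes at 10
  Job 3: processing = 9, completes at 19
  Job 4: processing = 13, completes at 32
  Job 5: processing = 14, completes at 46
  Job 6: processing = 19, completes at 65
  Job 7: processing = 20, completes at 85
Sum of completion times = 261
Average completion time = 261/7 = 37.2857

37.2857


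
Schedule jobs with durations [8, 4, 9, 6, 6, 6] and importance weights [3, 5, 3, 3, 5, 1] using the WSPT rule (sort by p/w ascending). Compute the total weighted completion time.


Compute p/w ratios and sort ascending (WSPT): [(4, 5), (6, 5), (6, 3), (8, 3), (9, 3), (6, 1)]
Compute weighted completion times:
  Job (p=4,w=5): C=4, w*C=5*4=20
  Job (p=6,w=5): C=10, w*C=5*10=50
  Job (p=6,w=3): C=16, w*C=3*16=48
  Job (p=8,w=3): C=24, w*C=3*24=72
  Job (p=9,w=3): C=33, w*C=3*33=99
  Job (p=6,w=1): C=39, w*C=1*39=39
Total weighted completion time = 328

328


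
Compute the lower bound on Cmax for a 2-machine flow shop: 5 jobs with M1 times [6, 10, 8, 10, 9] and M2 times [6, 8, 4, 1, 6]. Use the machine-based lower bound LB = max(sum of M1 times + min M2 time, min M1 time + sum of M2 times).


LB1 = sum(M1 times) + min(M2 times) = 43 + 1 = 44
LB2 = min(M1 times) + sum(M2 times) = 6 + 25 = 31
Lower bound = max(LB1, LB2) = max(44, 31) = 44

44


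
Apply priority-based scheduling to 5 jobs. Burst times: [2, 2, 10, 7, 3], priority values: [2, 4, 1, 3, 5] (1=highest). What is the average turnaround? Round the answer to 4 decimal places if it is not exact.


Sort by priority (ascending = highest first):
Order: [(1, 10), (2, 2), (3, 7), (4, 2), (5, 3)]
Completion times:
  Priority 1, burst=10, C=10
  Priority 2, burst=2, C=12
  Priority 3, burst=7, C=19
  Priority 4, burst=2, C=21
  Priority 5, burst=3, C=24
Average turnaround = 86/5 = 17.2

17.2


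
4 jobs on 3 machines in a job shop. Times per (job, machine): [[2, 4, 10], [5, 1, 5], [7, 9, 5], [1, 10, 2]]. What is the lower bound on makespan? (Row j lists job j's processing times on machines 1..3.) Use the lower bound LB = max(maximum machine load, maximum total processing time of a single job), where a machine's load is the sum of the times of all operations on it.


Machine loads:
  Machine 1: 2 + 5 + 7 + 1 = 15
  Machine 2: 4 + 1 + 9 + 10 = 24
  Machine 3: 10 + 5 + 5 + 2 = 22
Max machine load = 24
Job totals:
  Job 1: 16
  Job 2: 11
  Job 3: 21
  Job 4: 13
Max job total = 21
Lower bound = max(24, 21) = 24

24


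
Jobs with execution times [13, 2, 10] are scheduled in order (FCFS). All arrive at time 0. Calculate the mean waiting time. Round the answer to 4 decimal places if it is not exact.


FCFS order (as given): [13, 2, 10]
Waiting times:
  Job 1: wait = 0
  Job 2: wait = 13
  Job 3: wait = 15
Sum of waiting times = 28
Average waiting time = 28/3 = 9.3333

9.3333


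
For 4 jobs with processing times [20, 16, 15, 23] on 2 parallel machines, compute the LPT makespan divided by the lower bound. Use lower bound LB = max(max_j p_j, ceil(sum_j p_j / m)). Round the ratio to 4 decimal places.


LPT order: [23, 20, 16, 15]
Machine loads after assignment: [38, 36]
LPT makespan = 38
Lower bound = max(max_job, ceil(total/2)) = max(23, 37) = 37
Ratio = 38 / 37 = 1.027

1.027


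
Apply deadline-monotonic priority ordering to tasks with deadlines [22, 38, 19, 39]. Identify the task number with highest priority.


Sort tasks by relative deadline (ascending):
  Task 3: deadline = 19
  Task 1: deadline = 22
  Task 2: deadline = 38
  Task 4: deadline = 39
Priority order (highest first): [3, 1, 2, 4]
Highest priority task = 3

3


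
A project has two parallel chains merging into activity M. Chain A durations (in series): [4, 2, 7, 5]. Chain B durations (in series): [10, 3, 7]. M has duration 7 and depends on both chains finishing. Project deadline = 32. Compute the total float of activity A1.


Forward pass: ES(A1) = sum of predecessors on chain A = 0
EF = ES + duration = 0 + 4 = 4
Backward pass: LF(M) = deadline = 32; LS(M) = 32 - 7 = 25
LF(A1) = LS(M) - sum(successors on chain A) = 25 - 14 = 11
LS = LF - duration = 11 - 4 = 7
Total float = LS - ES = 7 - 0 = 7

7


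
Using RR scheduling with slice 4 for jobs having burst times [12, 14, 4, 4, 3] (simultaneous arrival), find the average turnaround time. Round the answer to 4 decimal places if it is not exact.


Time quantum = 4
Execution trace:
  J1 runs 4 units, time = 4
  J2 runs 4 units, time = 8
  J3 runs 4 units, time = 12
  J4 runs 4 units, time = 16
  J5 runs 3 units, time = 19
  J1 runs 4 units, time = 23
  J2 runs 4 units, time = 27
  J1 runs 4 units, time = 31
  J2 runs 4 units, time = 35
  J2 runs 2 units, time = 37
Finish times: [31, 37, 12, 16, 19]
Average turnaround = 115/5 = 23.0

23.0


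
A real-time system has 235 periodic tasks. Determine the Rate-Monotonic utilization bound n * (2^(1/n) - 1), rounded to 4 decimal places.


Compute 2^(1/235) = 1.0029539167
Subtract 1: 1.0029539167 - 1 = 0.0029539167
Multiply by n: 235 * 0.0029539167 = 0.6941704245
Round to 4 dp: 0.6942

0.6942


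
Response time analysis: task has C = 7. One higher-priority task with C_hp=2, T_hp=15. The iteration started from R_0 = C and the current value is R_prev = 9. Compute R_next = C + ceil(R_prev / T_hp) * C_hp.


R_next = C + ceil(R_prev / T_hp) * C_hp
ceil(9 / 15) = ceil(0.6) = 1
Interference = 1 * 2 = 2
R_next = 7 + 2 = 9
R_next = R_prev, so the iteration has converged (response time = 9).

9


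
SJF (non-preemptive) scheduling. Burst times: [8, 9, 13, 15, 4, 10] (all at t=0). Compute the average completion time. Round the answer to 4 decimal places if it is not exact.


SJF order (ascending): [4, 8, 9, 10, 13, 15]
Completion times:
  Job 1: burst=4, C=4
  Job 2: burst=8, C=12
  Job 3: burst=9, C=21
  Job 4: burst=10, C=31
  Job 5: burst=13, C=44
  Job 6: burst=15, C=59
Average completion = 171/6 = 28.5

28.5


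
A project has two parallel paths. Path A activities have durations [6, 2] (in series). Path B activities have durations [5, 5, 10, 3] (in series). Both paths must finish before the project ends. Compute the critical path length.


Path A total = 6 + 2 = 8
Path B total = 5 + 5 + 10 + 3 = 23
Critical path = longest path = max(8, 23) = 23

23


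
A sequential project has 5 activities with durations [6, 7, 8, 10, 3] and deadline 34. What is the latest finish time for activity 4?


LF(activity 4) = deadline - sum of successor durations
Successors: activities 5 through 5 with durations [3]
Sum of successor durations = 3
LF = 34 - 3 = 31

31


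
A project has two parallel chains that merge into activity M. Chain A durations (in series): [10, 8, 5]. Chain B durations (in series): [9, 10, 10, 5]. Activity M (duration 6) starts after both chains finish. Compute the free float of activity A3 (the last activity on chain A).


ES(A3) = sum of predecessors on chain A = 18
EF(A3) = ES + duration = 18 + 5 = 23
Successor of A3 is M. ES(M) = max(sum(A), sum(B)) = max(23, 34) = 34
Free float = ES(successor) - EF(current) = 34 - 23 = 11

11


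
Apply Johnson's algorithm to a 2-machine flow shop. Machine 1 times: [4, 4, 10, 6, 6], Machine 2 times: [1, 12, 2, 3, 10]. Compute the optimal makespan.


Apply Johnson's rule:
  Group 1 (a <= b): [(2, 4, 12), (5, 6, 10)]
  Group 2 (a > b): [(4, 6, 3), (3, 10, 2), (1, 4, 1)]
Optimal job order: [2, 5, 4, 3, 1]
Schedule:
  Job 2: M1 done at 4, M2 done at 16
  Job 5: M1 done at 10, M2 done at 26
  Job 4: M1 done at 16, M2 done at 29
  Job 3: M1 done at 26, M2 done at 31
  Job 1: M1 done at 30, M2 done at 32
Makespan = 32

32


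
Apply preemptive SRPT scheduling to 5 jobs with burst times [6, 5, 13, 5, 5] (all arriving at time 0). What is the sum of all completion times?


Since all jobs arrive at t=0, SRPT equals SPT ordering.
SPT order: [5, 5, 5, 6, 13]
Completion times:
  Job 1: p=5, C=5
  Job 2: p=5, C=10
  Job 3: p=5, C=15
  Job 4: p=6, C=21
  Job 5: p=13, C=34
Total completion time = 5 + 10 + 15 + 21 + 34 = 85

85


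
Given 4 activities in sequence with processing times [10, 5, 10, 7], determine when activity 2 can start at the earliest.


Activity 2 starts after activities 1 through 1 complete.
Predecessor durations: [10]
ES = 10 = 10

10


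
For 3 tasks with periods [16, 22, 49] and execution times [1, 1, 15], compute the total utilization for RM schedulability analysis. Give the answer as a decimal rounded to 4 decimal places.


Compute individual utilizations (exact fractions):
  Task 1: C/T = 1/16 (approx. 0.0625)
  Task 2: C/T = 1/22 (approx. 0.0455)
  Task 3: C/T = 15/49 (approx. 0.3061)
Total utilization U = 1/16 + 1/22 + 15/49 = 3571/8624
Rounded to 4 decimal places: U = 0.4141
RM (Liu & Layland) bound for 3 tasks = 0.779763; compare with U = 3571/8624 (approx. 0.414077)
U <= bound, so schedulable by RM sufficient condition.

0.4141


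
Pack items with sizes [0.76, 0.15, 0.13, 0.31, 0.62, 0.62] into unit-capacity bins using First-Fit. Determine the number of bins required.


Place items sequentially using First-Fit:
  Item 0.76 -> new Bin 1
  Item 0.15 -> Bin 1 (now 0.91)
  Item 0.13 -> new Bin 2
  Item 0.31 -> Bin 2 (now 0.44)
  Item 0.62 -> new Bin 3
  Item 0.62 -> new Bin 4
Total bins used = 4

4


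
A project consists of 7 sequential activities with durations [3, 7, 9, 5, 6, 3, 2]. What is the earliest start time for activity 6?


Activity 6 starts after activities 1 through 5 complete.
Predecessor durations: [3, 7, 9, 5, 6]
ES = 3 + 7 + 9 + 5 + 6 = 30

30


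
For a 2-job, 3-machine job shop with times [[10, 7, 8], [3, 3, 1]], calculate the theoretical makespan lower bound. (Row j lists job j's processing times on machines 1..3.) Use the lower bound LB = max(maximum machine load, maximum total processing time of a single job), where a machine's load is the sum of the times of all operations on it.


Machine loads:
  Machine 1: 10 + 3 = 13
  Machine 2: 7 + 3 = 10
  Machine 3: 8 + 1 = 9
Max machine load = 13
Job totals:
  Job 1: 25
  Job 2: 7
Max job total = 25
Lower bound = max(13, 25) = 25

25


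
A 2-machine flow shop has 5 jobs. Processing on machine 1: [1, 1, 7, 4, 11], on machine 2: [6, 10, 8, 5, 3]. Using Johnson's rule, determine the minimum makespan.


Apply Johnson's rule:
  Group 1 (a <= b): [(1, 1, 6), (2, 1, 10), (4, 4, 5), (3, 7, 8)]
  Group 2 (a > b): [(5, 11, 3)]
Optimal job order: [1, 2, 4, 3, 5]
Schedule:
  Job 1: M1 done at 1, M2 done at 7
  Job 2: M1 done at 2, M2 done at 17
  Job 4: M1 done at 6, M2 done at 22
  Job 3: M1 done at 13, M2 done at 30
  Job 5: M1 done at 24, M2 done at 33
Makespan = 33

33


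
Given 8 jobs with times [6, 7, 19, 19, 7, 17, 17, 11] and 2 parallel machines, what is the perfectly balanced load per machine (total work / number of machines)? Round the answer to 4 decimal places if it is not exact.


Total processing time = 6 + 7 + 19 + 19 + 7 + 17 + 17 + 11 = 103
Number of machines = 2
Ideal balanced load = 103 / 2 = 51.5

51.5


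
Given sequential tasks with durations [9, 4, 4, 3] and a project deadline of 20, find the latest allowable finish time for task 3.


LF(activity 3) = deadline - sum of successor durations
Successors: activities 4 through 4 with durations [3]
Sum of successor durations = 3
LF = 20 - 3 = 17

17


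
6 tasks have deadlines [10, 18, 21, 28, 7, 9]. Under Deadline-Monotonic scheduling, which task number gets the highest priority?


Sort tasks by relative deadline (ascending):
  Task 5: deadline = 7
  Task 6: deadline = 9
  Task 1: deadline = 10
  Task 2: deadline = 18
  Task 3: deadline = 21
  Task 4: deadline = 28
Priority order (highest first): [5, 6, 1, 2, 3, 4]
Highest priority task = 5

5


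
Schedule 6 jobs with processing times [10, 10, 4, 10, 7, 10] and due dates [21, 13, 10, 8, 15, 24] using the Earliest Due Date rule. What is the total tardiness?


Sort by due date (EDD order): [(10, 8), (4, 10), (10, 13), (7, 15), (10, 21), (10, 24)]
Compute completion times and tardiness:
  Job 1: p=10, d=8, C=10, tardiness=max(0,10-8)=2
  Job 2: p=4, d=10, C=14, tardiness=max(0,14-10)=4
  Job 3: p=10, d=13, C=24, tardiness=max(0,24-13)=11
  Job 4: p=7, d=15, C=31, tardiness=max(0,31-15)=16
  Job 5: p=10, d=21, C=41, tardiness=max(0,41-21)=20
  Job 6: p=10, d=24, C=51, tardiness=max(0,51-24)=27
Total tardiness = 80

80


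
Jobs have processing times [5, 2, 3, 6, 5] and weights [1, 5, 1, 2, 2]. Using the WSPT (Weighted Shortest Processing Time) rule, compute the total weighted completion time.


Compute p/w ratios and sort ascending (WSPT): [(2, 5), (5, 2), (3, 1), (6, 2), (5, 1)]
Compute weighted completion times:
  Job (p=2,w=5): C=2, w*C=5*2=10
  Job (p=5,w=2): C=7, w*C=2*7=14
  Job (p=3,w=1): C=10, w*C=1*10=10
  Job (p=6,w=2): C=16, w*C=2*16=32
  Job (p=5,w=1): C=21, w*C=1*21=21
Total weighted completion time = 87

87


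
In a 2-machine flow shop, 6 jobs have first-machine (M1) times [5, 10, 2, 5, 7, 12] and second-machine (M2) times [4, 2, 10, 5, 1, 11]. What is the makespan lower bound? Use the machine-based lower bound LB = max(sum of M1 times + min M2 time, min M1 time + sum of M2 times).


LB1 = sum(M1 times) + min(M2 times) = 41 + 1 = 42
LB2 = min(M1 times) + sum(M2 times) = 2 + 33 = 35
Lower bound = max(LB1, LB2) = max(42, 35) = 42

42


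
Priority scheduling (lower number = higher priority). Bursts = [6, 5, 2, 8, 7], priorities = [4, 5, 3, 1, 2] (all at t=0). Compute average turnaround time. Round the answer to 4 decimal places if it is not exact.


Sort by priority (ascending = highest first):
Order: [(1, 8), (2, 7), (3, 2), (4, 6), (5, 5)]
Completion times:
  Priority 1, burst=8, C=8
  Priority 2, burst=7, C=15
  Priority 3, burst=2, C=17
  Priority 4, burst=6, C=23
  Priority 5, burst=5, C=28
Average turnaround = 91/5 = 18.2

18.2


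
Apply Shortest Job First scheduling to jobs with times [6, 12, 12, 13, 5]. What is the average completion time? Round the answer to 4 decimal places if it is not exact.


SJF order (ascending): [5, 6, 12, 12, 13]
Completion times:
  Job 1: burst=5, C=5
  Job 2: burst=6, C=11
  Job 3: burst=12, C=23
  Job 4: burst=12, C=35
  Job 5: burst=13, C=48
Average completion = 122/5 = 24.4

24.4


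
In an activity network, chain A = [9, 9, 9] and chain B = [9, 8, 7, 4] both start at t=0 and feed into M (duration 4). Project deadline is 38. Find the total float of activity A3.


Forward pass: ES(A3) = sum of predecessors on chain A = 18
EF = ES + duration = 18 + 9 = 27
Backward pass: LF(M) = deadline = 38; LS(M) = 38 - 4 = 34
LF(A3) = LS(M) - sum(successors on chain A) = 34 - 0 = 34
LS = LF - duration = 34 - 9 = 25
Total float = LS - ES = 25 - 18 = 7

7


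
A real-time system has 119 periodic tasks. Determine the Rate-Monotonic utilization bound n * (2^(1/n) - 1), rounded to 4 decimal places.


Compute 2^(1/119) = 1.0058417632
Subtract 1: 1.0058417632 - 1 = 0.0058417632
Multiply by n: 119 * 0.0058417632 = 0.6951698208
Round to 4 dp: 0.6952

0.6952


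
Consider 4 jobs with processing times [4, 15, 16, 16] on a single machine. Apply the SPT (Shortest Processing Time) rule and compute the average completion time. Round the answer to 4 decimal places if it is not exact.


Sort jobs by processing time (SPT order): [4, 15, 16, 16]
Compute completion times sequentially:
  Job 1: processing = 4, completes at 4
  Job 2: processing = 15, completes at 19
  Job 3: processing = 16, completes at 35
  Job 4: processing = 16, completes at 51
Sum of completion times = 109
Average completion time = 109/4 = 27.25

27.25
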